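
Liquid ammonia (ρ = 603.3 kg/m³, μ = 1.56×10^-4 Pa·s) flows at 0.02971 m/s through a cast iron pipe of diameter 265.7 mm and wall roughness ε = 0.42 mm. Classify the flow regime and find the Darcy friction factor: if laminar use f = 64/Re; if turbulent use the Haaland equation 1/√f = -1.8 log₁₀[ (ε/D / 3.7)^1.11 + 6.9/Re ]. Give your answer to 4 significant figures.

f ≈ 0.02687

Re = ρVD/μ = 603.3·0.02971·0.2657/0.000156 = 3.053e+04.
Re > 4000 → turbulent. ε/D = 0.00042/0.2657 = 0.00158; Haaland: 1/√f = -1.8 log₁₀[0.000182 + 0.000226] = 6.101, so f = 0.02687.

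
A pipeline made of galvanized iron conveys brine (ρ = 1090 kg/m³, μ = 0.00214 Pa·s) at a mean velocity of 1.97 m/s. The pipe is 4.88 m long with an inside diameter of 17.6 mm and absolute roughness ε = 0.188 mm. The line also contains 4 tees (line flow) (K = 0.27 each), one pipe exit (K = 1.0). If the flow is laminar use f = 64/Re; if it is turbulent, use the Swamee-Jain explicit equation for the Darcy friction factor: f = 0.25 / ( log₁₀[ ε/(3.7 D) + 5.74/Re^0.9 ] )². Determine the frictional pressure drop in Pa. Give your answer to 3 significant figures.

ΔP ≈ 29300 Pa

Reynolds number Re = ρVD/μ = 1090 · 1.97 · 0.0176 / 0.00214 = 1.766e+04.
Re > 4000 → turbulent. Relative roughness ε/D = 0.000188/0.0176 = 0.0107. Swamee-Jain: f = 0.25/(log₁₀[0.0107/3.7 + 5.74/1.766e+04^0.9])² = 0.25/(log₁₀[0.00289 + 0.000864])² = 0.25/(-2.426)² = 0.04248.
Total minor-loss coefficient ΣK = 4·0.27 + 1·1 = 2.08.
ΔP = [f·L/D + ΣK]·(ρV²/2) = [0.04248·4.88/0.0176 + 2.08]·(1090·1.97²/2) = [11.78 + 2.08]·2115 = 2.931e+04 Pa.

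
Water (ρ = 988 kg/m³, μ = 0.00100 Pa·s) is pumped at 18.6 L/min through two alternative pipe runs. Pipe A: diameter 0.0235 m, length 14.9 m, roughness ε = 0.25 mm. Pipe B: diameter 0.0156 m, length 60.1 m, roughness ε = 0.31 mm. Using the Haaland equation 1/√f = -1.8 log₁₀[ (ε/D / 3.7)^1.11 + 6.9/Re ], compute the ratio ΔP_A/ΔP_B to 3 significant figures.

ΔP_A/ΔP_B ≈ 0.0267

Pipe A: V = Q/A = 0.00031/0.0004337 = 0.7147 m/s; Re = 1.659e+04; ε/D = 0.0106; Haaland → f = 0.04186; ΔP_A = f(L/D)(ρV²/2) = 6698 Pa.
Pipe B: V = Q/A = 0.00031/0.0001911 = 1.622 m/s; Re = 2.5e+04; ε/D = 0.0199; Haaland → f = 0.05011; ΔP_B = f(L/D)(ρV²/2) = 2.509e+05 Pa.
ΔP_A/ΔP_B = 6698/2.509e+05 = 0.0267.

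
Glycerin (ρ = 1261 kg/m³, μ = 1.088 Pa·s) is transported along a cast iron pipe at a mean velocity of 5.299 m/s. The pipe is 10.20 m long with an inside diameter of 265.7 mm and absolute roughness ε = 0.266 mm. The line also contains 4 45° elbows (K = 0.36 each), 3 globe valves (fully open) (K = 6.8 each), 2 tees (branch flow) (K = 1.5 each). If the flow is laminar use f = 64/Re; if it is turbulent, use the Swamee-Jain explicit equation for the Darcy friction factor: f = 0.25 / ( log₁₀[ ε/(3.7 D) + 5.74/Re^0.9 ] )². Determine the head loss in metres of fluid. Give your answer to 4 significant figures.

Reynolds number Re = ρVD/μ = 1261 · 5.299 · 0.2657 / 1.09 = 1632.
Re < 2300 → laminar flow, so f = 64/Re = 64/1632 = 0.03922 (the turbulent correlation is not needed).
Total minor-loss coefficient ΣK = 4·0.36 + 3·6.8 + 2·1.5 = 24.8.
ΔP = [f·L/D + ΣK]·(ρV²/2) = [0.03922·10.2/0.2657 + 24.8]·(1261·5.299²/2) = [1.506 + 24.8]·1.77e+04 = 4.664e+05 Pa.
Head loss h_f = ΔP/(ρg) = 4.664e+05/(1261·9.81) = 37.70 m.

h_f ≈ 37.70 m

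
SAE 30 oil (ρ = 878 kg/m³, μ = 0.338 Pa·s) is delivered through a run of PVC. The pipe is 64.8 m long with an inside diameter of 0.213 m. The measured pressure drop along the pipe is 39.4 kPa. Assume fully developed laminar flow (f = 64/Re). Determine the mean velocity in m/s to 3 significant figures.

For laminar flow, f = 64/Re with Re = ρVD/μ, so Darcy-Weisbach reduces to ΔP = 32μLV/D². Solving for V: V = ΔP·D²/(32μL) = 3.94e+04·(0.213)²/(32·0.338·64.8) = 2.55 m/s.
Check: Re = ρVD/μ = 878·2.55·0.213/0.338 = 1411 < 2300, so the laminar assumption holds.

V ≈ 2.55 m/s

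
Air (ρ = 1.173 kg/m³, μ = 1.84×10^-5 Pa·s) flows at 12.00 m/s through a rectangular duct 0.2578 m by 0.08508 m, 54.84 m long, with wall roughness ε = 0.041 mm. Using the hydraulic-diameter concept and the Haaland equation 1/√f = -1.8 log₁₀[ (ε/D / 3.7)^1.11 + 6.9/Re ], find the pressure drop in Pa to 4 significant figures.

Hydraulic diameter D_h = 4A/P = 4·(0.2578·0.08508)/(2·(0.2578+0.08508)) = 0.08773/0.6858 = 0.1279 m.
Re = ρVD_h/μ = 1.173·12·0.1279/1.84e-05 = 9.787e+04.
ε/D_h = 4.1e-05/0.1279 = 0.00032; Haaland gives 1/√f = -1.8 log₁₀[3.1e-05+7.05e-05] = 7.189, so f = 0.01935.
ΔP = f(L/D_h)(ρV²/2) = 0.01935·54.84/0.1279·84.46 = 700.5 Pa.

ΔP ≈ 700.5 Pa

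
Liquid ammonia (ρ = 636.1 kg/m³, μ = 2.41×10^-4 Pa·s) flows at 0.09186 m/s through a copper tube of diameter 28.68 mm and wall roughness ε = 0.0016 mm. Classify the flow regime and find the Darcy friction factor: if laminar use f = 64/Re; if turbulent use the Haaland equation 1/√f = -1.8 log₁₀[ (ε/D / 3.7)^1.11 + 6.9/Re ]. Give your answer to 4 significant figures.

f ≈ 0.03426

Re = ρVD/μ = 636.1·0.09186·0.02868/0.000241 = 6954.
Re > 4000 → turbulent. ε/D = 1.6e-06/0.02868 = 5.58e-05; Haaland: 1/√f = -1.8 log₁₀[4.45e-06 + 0.000992] = 5.403, so f = 0.03426.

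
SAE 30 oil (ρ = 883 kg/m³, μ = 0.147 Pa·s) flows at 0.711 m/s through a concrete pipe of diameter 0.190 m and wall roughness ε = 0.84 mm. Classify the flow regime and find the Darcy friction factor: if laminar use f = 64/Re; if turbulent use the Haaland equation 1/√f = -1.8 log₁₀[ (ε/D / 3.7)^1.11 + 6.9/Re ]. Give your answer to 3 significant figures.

f ≈ 0.0789

Re = ρVD/μ = 883·0.711·0.19/0.147 = 811.5.
Re < 2300 → laminar, so f = 64/Re = 0.07887 (roughness is irrelevant in laminar flow).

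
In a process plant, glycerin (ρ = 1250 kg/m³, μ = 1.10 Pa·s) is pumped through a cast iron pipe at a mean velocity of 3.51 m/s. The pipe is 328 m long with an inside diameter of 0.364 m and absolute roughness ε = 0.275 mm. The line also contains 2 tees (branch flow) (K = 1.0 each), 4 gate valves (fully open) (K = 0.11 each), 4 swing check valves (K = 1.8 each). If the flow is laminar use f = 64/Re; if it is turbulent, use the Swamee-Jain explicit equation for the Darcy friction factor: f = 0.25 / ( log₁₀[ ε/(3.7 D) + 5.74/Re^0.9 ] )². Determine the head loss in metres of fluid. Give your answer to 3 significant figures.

Reynolds number Re = ρVD/μ = 1250 · 3.51 · 0.364 / 1.1 = 1452.
Re < 2300 → laminar flow, so f = 64/Re = 64/1452 = 0.04408 (the turbulent correlation is not needed).
Total minor-loss coefficient ΣK = 2·1 + 4·0.11 + 4·1.8 = 9.64.
ΔP = [f·L/D + ΣK]·(ρV²/2) = [0.04408·328/0.364 + 9.64]·(1250·3.51²/2) = [39.72 + 9.64]·7700 = 3.801e+05 Pa.
Head loss h_f = ΔP/(ρg) = 3.801e+05/(1250·9.81) = 31.0 m.

h_f ≈ 31.0 m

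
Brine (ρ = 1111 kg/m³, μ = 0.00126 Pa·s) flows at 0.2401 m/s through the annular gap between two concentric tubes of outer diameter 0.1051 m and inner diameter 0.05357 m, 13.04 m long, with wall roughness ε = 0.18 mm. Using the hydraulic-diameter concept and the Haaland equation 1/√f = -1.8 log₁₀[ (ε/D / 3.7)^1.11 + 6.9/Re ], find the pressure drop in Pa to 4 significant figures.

Hydraulic diameter D_h = 4A/P = D_o - D_i = 0.1051 - 0.05357 = 0.05153 m.
Re = ρVD_h/μ = 1111·0.2401·0.05153/0.00126 = 1.091e+04.
ε/D_h = 0.00018/0.05153 = 0.00349; Haaland gives 1/√f = -1.8 log₁₀[0.000439+0.000632] = 5.346, so f = 0.03499.
ΔP = f(L/D_h)(ρV²/2) = 0.03499·13.04/0.05153·32.02 = 283.5 Pa.

ΔP ≈ 283.5 Pa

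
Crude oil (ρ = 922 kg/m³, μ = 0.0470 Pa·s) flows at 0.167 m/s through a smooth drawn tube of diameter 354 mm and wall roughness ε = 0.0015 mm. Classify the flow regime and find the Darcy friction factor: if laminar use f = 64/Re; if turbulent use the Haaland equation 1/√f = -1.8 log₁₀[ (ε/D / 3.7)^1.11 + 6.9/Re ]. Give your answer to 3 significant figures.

f ≈ 0.0552

Re = ρVD/μ = 922·0.167·0.354/0.047 = 1160.
Re < 2300 → laminar, so f = 64/Re = 0.05519 (roughness is irrelevant in laminar flow).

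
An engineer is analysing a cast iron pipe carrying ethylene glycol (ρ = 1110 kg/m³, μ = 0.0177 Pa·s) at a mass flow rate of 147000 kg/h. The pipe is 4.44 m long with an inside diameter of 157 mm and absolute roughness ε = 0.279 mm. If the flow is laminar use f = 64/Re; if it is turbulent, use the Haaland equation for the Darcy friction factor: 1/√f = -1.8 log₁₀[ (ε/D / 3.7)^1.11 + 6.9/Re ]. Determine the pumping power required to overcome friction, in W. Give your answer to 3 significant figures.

ṁ = 147000 kg/h = 147000/3600 = 40.83 kg/s.
A = πD²/4 = π(0.157)²/4 = 0.01936 m²; mean velocity V = ṁ/(ρA) = 40.83/(1110 · 0.01936) = 1.9 m/s.
Reynolds number Re = ρVD/μ = 1110 · 1.9 · 0.157 / 0.0177 = 1.871e+04.
Re > 4000 → turbulent. Relative roughness ε/D = 0.000279/0.157 = 0.00178. Haaland: 1/√f = -1.8 log₁₀[(0.00178/3.7)^1.11 + 6.9/1.871e+04] = -1.8 log₁₀[0.000207 + 0.000369] = 5.831, so f = 0.02941.
Darcy-Weisbach: ΔP = f(L/D)(ρV²/2) = 0.02941·(4.44/0.157)·(1110·1.9²/2) = 0.02941·28.28·2004 = 1667 Pa.
Q = ṁ/ρ = 40.83/1110 = 0.03679 m³/s.
Pumping power P = QΔP = 0.03679·1667 = 61.31 W = 61.3 W.

P ≈ 61.3 W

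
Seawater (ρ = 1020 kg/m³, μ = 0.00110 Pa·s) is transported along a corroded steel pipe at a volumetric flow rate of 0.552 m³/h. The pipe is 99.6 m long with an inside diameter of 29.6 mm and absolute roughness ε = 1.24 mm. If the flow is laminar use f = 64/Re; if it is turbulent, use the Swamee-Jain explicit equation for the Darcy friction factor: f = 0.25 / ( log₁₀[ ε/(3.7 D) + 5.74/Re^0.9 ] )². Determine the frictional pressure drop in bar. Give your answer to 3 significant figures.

ΔP ≈ 0.0611 bar

Q = 0.552 m³/h = 0.552/3600 = 0.0001533 m³/s.
Cross-sectional area A = πD²/4 = π(0.0296)²/4 = 0.0006881 m²; mean velocity V = Q/A = 0.0001533/0.0006881 = 0.2228 m/s.
Reynolds number Re = ρVD/μ = 1020 · 0.2228 · 0.0296 / 0.0011 = 6116.
Re > 4000 → turbulent. Relative roughness ε/D = 0.00124/0.0296 = 0.0419. Swamee-Jain: f = 0.25/(log₁₀[0.0419/3.7 + 5.74/6116^0.9])² = 0.25/(log₁₀[0.0113 + 0.00224])² = 0.25/(-1.868)² = 0.07168.
Darcy-Weisbach: ΔP = f(L/D)(ρV²/2) = 0.07168·(99.6/0.0296)·(1020·0.2228²/2) = 0.07168·3365·25.32 = 6108 Pa.
ΔP = 6108 Pa = 0.0611 bar.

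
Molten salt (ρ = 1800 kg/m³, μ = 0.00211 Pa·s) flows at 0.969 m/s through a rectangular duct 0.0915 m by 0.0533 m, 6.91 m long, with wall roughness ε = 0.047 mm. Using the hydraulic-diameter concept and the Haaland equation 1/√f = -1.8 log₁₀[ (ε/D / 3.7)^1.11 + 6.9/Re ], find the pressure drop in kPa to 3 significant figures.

ΔP ≈ 1.95 kPa

Hydraulic diameter D_h = 4A/P = 4·(0.0915·0.0533)/(2·(0.0915+0.0533)) = 0.01951/0.2896 = 0.06736 m.
Re = ρVD_h/μ = 1800·0.969·0.06736/0.00211 = 5.568e+04.
ε/D_h = 4.7e-05/0.06736 = 0.000698; Haaland gives 1/√f = -1.8 log₁₀[7.34e-05+0.000124] = 6.669, so f = 0.02249.
ΔP = f(L/D_h)(ρV²/2) = 0.02249·6.91/0.06736·845.1 = 1949 Pa.
ΔP = 1.95 kPa.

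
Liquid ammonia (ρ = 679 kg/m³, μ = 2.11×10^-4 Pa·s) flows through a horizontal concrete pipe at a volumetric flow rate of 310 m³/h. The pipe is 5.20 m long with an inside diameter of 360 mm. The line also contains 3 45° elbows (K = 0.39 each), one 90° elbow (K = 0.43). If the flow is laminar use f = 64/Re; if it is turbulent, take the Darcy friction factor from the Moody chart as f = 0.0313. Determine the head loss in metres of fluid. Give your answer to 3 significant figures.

Q = 310 m³/h = 310/3600 = 0.08611 m³/s.
Cross-sectional area A = πD²/4 = π(0.36)²/4 = 0.1018 m²; mean velocity V = Q/A = 0.08611/0.1018 = 0.846 m/s.
Reynolds number Re = ρVD/μ = 679 · 0.846 · 0.36 / 0.000211 = 9.801e+05.
Re > 4000 → turbulent; use the Moody-chart value f = 0.0313.
Total minor-loss coefficient ΣK = 3·0.39 + 1·0.43 = 1.6.
ΔP = [f·L/D + ΣK]·(ρV²/2) = [0.0313·5.2/0.36 + 1.6]·(679·0.846²/2) = [0.4521 + 1.6]·243 = 498.6 Pa.
Head loss h_f = ΔP/(ρg) = 498.6/(679·9.81) = 0.0749 m.

h_f ≈ 0.0749 m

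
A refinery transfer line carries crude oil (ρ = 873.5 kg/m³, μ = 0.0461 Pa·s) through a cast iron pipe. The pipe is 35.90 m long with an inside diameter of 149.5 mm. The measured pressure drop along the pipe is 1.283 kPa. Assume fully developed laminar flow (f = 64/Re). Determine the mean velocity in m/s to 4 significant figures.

V ≈ 0.5415 m/s

For laminar flow, f = 64/Re with Re = ρVD/μ, so Darcy-Weisbach reduces to ΔP = 32μLV/D². Solving for V: V = ΔP·D²/(32μL) = 1283·(0.1495)²/(32·0.0461·35.9) = 0.5415 m/s.
Check: Re = ρVD/μ = 873.5·0.5415·0.1495/0.0461 = 1534 < 2300, so the laminar assumption holds.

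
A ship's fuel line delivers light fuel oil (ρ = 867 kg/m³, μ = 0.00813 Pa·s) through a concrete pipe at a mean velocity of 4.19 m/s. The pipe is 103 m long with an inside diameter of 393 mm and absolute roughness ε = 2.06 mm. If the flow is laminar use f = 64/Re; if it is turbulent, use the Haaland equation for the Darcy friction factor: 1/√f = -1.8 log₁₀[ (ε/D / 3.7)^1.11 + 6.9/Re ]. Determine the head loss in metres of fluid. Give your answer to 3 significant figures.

h_f ≈ 7.35 m

Reynolds number Re = ρVD/μ = 867 · 4.19 · 0.393 / 0.00813 = 1.756e+05.
Re > 4000 → turbulent. Relative roughness ε/D = 0.00206/0.393 = 0.00524. Haaland: 1/√f = -1.8 log₁₀[(0.00524/3.7)^1.11 + 6.9/1.756e+05] = -1.8 log₁₀[0.000689 + 3.93e-05] = 5.648, so f = 0.03134.
Darcy-Weisbach: ΔP = f(L/D)(ρV²/2) = 0.03134·(103/0.393)·(867·4.19²/2) = 0.03134·262.1·7611 = 6.252e+04 Pa.
Head loss h_f = ΔP/(ρg) = 6.252e+04/(867·9.81) = 7.35 m.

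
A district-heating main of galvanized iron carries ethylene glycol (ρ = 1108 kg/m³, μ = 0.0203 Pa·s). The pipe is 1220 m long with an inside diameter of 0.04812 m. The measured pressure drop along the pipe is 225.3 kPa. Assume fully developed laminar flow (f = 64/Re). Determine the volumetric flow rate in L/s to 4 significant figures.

Q ≈ 1.197 L/s

For laminar flow, f = 64/Re with Re = ρVD/μ, so Darcy-Weisbach reduces to ΔP = 32μLV/D². Solving for V: V = ΔP·D²/(32μL) = 2.253e+05·(0.04812)²/(32·0.0203·1220) = 0.6583 m/s.
Check: Re = ρVD/μ = 1108·0.6583·0.04812/0.0203 = 1729 < 2300, so the laminar assumption holds.
Q = V·A = 0.6583·(π/4·0.04812²) = 0.001197 m³/s = 1.197 L/s.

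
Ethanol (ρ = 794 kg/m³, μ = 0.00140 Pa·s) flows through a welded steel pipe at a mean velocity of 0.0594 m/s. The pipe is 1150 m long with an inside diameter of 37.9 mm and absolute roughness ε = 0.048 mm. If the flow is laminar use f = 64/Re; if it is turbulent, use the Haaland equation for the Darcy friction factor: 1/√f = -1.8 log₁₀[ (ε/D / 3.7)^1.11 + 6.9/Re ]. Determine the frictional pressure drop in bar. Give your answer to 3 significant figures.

Reynolds number Re = ρVD/μ = 794 · 0.0594 · 0.0379 / 0.0014 = 1277.
Re < 2300 → laminar flow, so f = 64/Re = 64/1277 = 0.05013 (the turbulent correlation is not needed).
Darcy-Weisbach: ΔP = f(L/D)(ρV²/2) = 0.05013·(1150/0.0379)·(794·0.0594²/2) = 0.05013·3.034e+04·1.401 = 2131 Pa.
ΔP = 2131 Pa = 0.0213 bar.

ΔP ≈ 0.0213 bar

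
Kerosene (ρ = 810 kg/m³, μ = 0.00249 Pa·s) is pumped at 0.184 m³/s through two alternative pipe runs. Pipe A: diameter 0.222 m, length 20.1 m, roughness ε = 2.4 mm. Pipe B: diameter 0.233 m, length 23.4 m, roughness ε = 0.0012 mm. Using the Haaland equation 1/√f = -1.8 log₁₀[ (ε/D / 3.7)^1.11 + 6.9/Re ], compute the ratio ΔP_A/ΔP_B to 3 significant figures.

ΔP_A/ΔP_B ≈ 3.03

Pipe A: V = Q/A = 0.184/0.03871 = 4.754 m/s; Re = 3.433e+05; ε/D = 0.0108; Haaland → f = 0.03916; ΔP_A = f(L/D)(ρV²/2) = 3.245e+04 Pa.
Pipe B: V = Q/A = 0.184/0.04264 = 4.315 m/s; Re = 3.271e+05; ε/D = 5.15e-06; Haaland → f = 0.01416; ΔP_B = f(L/D)(ρV²/2) = 1.072e+04 Pa.
ΔP_A/ΔP_B = 3.245e+04/1.072e+04 = 3.03.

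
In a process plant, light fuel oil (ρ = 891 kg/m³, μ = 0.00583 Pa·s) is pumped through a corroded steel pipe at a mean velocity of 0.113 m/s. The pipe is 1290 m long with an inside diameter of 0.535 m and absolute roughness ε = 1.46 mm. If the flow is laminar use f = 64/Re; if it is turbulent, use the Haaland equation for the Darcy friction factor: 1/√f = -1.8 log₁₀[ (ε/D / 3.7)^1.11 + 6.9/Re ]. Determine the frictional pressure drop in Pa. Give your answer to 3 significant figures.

Reynolds number Re = ρVD/μ = 891 · 0.113 · 0.535 / 0.00583 = 9239.
Re > 4000 → turbulent. Relative roughness ε/D = 0.00146/0.535 = 0.00273. Haaland: 1/√f = -1.8 log₁₀[(0.00273/3.7)^1.11 + 6.9/9239] = -1.8 log₁₀[0.000334 + 0.000747] = 5.34, so f = 0.03507.
Darcy-Weisbach: ΔP = f(L/D)(ρV²/2) = 0.03507·(1290/0.535)·(891·0.113²/2) = 0.03507·2411·5.689 = 481.1 Pa.

ΔP ≈ 481 Pa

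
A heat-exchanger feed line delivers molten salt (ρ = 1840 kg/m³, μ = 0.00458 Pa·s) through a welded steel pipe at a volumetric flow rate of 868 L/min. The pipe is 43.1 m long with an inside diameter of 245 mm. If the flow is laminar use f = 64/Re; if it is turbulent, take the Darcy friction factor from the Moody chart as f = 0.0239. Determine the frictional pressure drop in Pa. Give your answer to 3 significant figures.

ΔP ≈ 364 Pa

Q = 868 L/min = 868/60000 = 0.01447 m³/s.
Cross-sectional area A = πD²/4 = π(0.245)²/4 = 0.04714 m²; mean velocity V = Q/A = 0.01447/0.04714 = 0.3069 m/s.
Reynolds number Re = ρVD/μ = 1840 · 0.3069 · 0.245 / 0.00458 = 3.02e+04.
Re > 4000 → turbulent; use the Moody-chart value f = 0.0239.
Darcy-Weisbach: ΔP = f(L/D)(ρV²/2) = 0.0239·(43.1/0.245)·(1840·0.3069²/2) = 0.0239·175.9·86.63 = 364.2 Pa.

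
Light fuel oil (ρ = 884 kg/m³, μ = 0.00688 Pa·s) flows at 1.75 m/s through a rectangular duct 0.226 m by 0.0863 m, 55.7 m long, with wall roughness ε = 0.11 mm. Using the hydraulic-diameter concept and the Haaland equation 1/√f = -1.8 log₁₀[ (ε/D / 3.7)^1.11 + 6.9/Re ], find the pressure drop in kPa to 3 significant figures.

ΔP ≈ 15.5 kPa

Hydraulic diameter D_h = 4A/P = 4·(0.226·0.0863)/(2·(0.226+0.0863)) = 0.07802/0.6246 = 0.1249 m.
Re = ρVD_h/μ = 884·1.75·0.1249/0.00688 = 2.809e+04.
ε/D_h = 0.00011/0.1249 = 0.000881; Haaland gives 1/√f = -1.8 log₁₀[9.51e-05+0.000246] = 6.242, so f = 0.02567.
ΔP = f(L/D_h)(ρV²/2) = 0.02567·55.7/0.1249·1354 = 1.549e+04 Pa.
ΔP = 15.5 kPa.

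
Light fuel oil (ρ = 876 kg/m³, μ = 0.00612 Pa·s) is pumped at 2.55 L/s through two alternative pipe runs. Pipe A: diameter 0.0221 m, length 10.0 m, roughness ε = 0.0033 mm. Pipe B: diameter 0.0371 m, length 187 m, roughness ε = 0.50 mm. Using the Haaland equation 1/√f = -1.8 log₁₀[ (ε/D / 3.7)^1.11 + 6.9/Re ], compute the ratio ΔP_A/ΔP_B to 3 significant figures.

Pipe A: V = Q/A = 0.00255/0.0003836 = 6.648 m/s; Re = 2.103e+04; ε/D = 0.000149; Haaland → f = 0.02568; ΔP_A = f(L/D)(ρV²/2) = 2.249e+05 Pa.
Pipe B: V = Q/A = 0.00255/0.001081 = 2.359 m/s; Re = 1.253e+04; ε/D = 0.0135; Haaland → f = 0.04568; ΔP_B = f(L/D)(ρV²/2) = 5.611e+05 Pa.
ΔP_A/ΔP_B = 2.249e+05/5.611e+05 = 0.401.

ΔP_A/ΔP_B ≈ 0.401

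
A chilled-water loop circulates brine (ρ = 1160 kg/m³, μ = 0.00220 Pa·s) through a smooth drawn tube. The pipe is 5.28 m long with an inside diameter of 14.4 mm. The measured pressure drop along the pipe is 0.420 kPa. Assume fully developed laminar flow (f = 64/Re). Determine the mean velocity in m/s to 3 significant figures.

V ≈ 0.234 m/s

For laminar flow, f = 64/Re with Re = ρVD/μ, so Darcy-Weisbach reduces to ΔP = 32μLV/D². Solving for V: V = ΔP·D²/(32μL) = 420·(0.0144)²/(32·0.0022·5.28) = 0.2343 m/s.
Check: Re = ρVD/μ = 1160·0.2343·0.0144/0.0022 = 1779 < 2300, so the laminar assumption holds.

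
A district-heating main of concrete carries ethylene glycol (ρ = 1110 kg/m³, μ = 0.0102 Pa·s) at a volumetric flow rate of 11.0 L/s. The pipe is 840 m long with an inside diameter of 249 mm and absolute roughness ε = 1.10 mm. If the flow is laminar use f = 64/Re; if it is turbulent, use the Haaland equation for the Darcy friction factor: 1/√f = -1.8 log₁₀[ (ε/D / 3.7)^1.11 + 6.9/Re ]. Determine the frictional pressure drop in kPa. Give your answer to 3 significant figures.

Q = 11.0 L/s = 11.0/1000 = 0.011 m³/s.
Cross-sectional area A = πD²/4 = π(0.249)²/4 = 0.0487 m²; mean velocity V = Q/A = 0.011/0.0487 = 0.2259 m/s.
Reynolds number Re = ρVD/μ = 1110 · 0.2259 · 0.249 / 0.0102 = 6121.
Re > 4000 → turbulent. Relative roughness ε/D = 0.0011/0.249 = 0.00442. Haaland: 1/√f = -1.8 log₁₀[(0.00442/3.7)^1.11 + 6.9/6121] = -1.8 log₁₀[0.000569 + 0.00113] = 4.987, so f = 0.04021.
Darcy-Weisbach: ΔP = f(L/D)(ρV²/2) = 0.04021·(840/0.249)·(1110·0.2259²/2) = 0.04021·3373·28.32 = 3842 Pa.
ΔP = 3842 Pa = 3.84 kPa.

ΔP ≈ 3.84 kPa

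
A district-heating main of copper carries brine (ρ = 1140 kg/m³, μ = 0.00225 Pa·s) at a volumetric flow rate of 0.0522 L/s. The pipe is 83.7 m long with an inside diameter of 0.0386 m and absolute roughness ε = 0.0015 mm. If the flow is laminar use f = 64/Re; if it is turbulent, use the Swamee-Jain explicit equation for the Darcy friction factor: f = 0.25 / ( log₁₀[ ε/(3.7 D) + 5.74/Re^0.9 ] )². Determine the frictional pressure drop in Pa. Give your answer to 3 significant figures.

Q = 0.0522 L/s = 0.0522/1000 = 5.22e-05 m³/s.
Cross-sectional area A = πD²/4 = π(0.0386)²/4 = 0.00117 m²; mean velocity V = Q/A = 5.22e-05/0.00117 = 0.04461 m/s.
Reynolds number Re = ρVD/μ = 1140 · 0.04461 · 0.0386 / 0.00225 = 872.4.
Re < 2300 → laminar flow, so f = 64/Re = 64/872.4 = 0.07336 (the turbulent correlation is not needed).
Darcy-Weisbach: ΔP = f(L/D)(ρV²/2) = 0.07336·(83.7/0.0386)·(1140·0.04461²/2) = 0.07336·2168·1.134 = 180.4 Pa.

ΔP ≈ 180 Pa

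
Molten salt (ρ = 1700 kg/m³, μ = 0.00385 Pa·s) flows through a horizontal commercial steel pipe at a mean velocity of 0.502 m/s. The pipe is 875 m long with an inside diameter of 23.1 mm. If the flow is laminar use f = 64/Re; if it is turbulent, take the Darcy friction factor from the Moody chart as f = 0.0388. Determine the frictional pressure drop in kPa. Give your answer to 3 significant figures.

Reynolds number Re = ρVD/μ = 1700 · 0.502 · 0.0231 / 0.00385 = 5120.
Re > 4000 → turbulent; use the Moody-chart value f = 0.0388.
Darcy-Weisbach: ΔP = f(L/D)(ρV²/2) = 0.0388·(875/0.0231)·(1700·0.502²/2) = 0.0388·3.788e+04·214.2 = 3.148e+05 Pa.
ΔP = 3.148e+05 Pa = 315 kPa.

ΔP ≈ 315 kPa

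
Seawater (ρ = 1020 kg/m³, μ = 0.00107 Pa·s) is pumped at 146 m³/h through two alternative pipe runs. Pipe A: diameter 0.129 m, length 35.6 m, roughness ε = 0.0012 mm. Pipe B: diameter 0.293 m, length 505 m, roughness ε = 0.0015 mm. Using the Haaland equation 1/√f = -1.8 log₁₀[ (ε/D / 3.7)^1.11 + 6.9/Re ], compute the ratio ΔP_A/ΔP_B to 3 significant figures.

ΔP_A/ΔP_B ≈ 3.66

Pipe A: V = Q/A = 0.04056/0.01307 = 3.103 m/s; Re = 3.816e+05; ε/D = 9.3e-06; Haaland → f = 0.0138; ΔP_A = f(L/D)(ρV²/2) = 1.871e+04 Pa.
Pipe B: V = Q/A = 0.04056/0.06743 = 0.6015 m/s; Re = 1.68e+05; ε/D = 5.12e-06; Haaland → f = 0.01607; ΔP_B = f(L/D)(ρV²/2) = 5109 Pa.
ΔP_A/ΔP_B = 1.871e+04/5109 = 3.66.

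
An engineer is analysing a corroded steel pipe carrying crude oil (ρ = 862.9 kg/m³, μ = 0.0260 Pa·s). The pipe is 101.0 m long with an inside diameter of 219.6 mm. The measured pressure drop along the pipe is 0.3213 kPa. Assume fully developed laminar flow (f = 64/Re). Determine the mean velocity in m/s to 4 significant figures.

V ≈ 0.1844 m/s

For laminar flow, f = 64/Re with Re = ρVD/μ, so Darcy-Weisbach reduces to ΔP = 32μLV/D². Solving for V: V = ΔP·D²/(32μL) = 321.3·(0.2196)²/(32·0.026·101) = 0.1844 m/s.
Check: Re = ρVD/μ = 862.9·0.1844·0.2196/0.026 = 1344 < 2300, so the laminar assumption holds.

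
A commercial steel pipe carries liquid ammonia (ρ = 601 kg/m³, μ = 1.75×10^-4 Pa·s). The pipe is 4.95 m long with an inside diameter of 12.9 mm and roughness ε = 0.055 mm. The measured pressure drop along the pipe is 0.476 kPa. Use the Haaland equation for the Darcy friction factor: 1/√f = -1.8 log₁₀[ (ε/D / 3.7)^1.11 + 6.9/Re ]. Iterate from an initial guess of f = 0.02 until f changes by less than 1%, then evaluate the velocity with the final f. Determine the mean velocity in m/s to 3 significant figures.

Rearranging Darcy-Weisbach: V = √(2·ΔP·D/(f·L·ρ)). With ε/D = 5.5e-05/0.0129 = 0.00426, iterate starting from f = 0.02:
  f = 0.02 → V = √(2·476·0.0129/(0.02·4.95·601)) = 0.4543 m/s; Re = ρVD/μ = 2.013e+04; f → 0.03317
  f = 0.03317 → V = 0.3528 m/s; Re = 1.563e+04; f → 0.03418
  f = 0.03418 → V = 0.3475 m/s; Re = 1.54e+04; f → 0.03425
Converged (Δf/f < 1%). With the final f = 0.03425: V = √(2·476·0.0129/(0.03425·4.95·601)) = 0.3472 m/s.

V ≈ 0.347 m/s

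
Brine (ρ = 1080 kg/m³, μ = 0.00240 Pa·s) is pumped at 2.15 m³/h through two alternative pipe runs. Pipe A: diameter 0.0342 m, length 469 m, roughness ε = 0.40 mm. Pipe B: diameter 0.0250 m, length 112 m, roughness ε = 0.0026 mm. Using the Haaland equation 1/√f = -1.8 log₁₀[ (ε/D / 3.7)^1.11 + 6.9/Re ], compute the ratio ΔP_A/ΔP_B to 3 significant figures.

ΔP_A/ΔP_B ≈ 1.37

Pipe A: V = Q/A = 0.0005972/0.0009186 = 0.6501 m/s; Re = 1.001e+04; ε/D = 0.0117; Haaland → f = 0.04477; ΔP_A = f(L/D)(ρV²/2) = 1.401e+05 Pa.
Pipe B: V = Q/A = 0.0005972/0.0004909 = 1.217 m/s; Re = 1.369e+04; ε/D = 0.000104; Haaland → f = 0.02852; ΔP_B = f(L/D)(ρV²/2) = 1.021e+05 Pa.
ΔP_A/ΔP_B = 1.401e+05/1.021e+05 = 1.37.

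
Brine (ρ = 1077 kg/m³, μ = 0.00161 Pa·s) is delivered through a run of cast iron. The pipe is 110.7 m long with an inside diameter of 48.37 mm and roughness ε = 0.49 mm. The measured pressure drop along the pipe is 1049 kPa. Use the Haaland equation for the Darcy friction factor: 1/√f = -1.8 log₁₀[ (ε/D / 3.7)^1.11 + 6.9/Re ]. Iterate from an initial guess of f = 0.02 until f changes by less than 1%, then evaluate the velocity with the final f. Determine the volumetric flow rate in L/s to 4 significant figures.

Rearranging Darcy-Weisbach: V = √(2·ΔP·D/(f·L·ρ)). With ε/D = 0.00049/0.04837 = 0.0101, iterate starting from f = 0.02:
  f = 0.02 → V = √(2·1.049e+06·0.04837/(0.02·110.7·1077)) = 6.524 m/s; Re = ρVD/μ = 2.111e+05; f → 0.03841
  f = 0.03841 → V = 4.707 m/s; Re = 1.523e+05; f → 0.03851
Converged (Δf/f < 1%). With the final f = 0.03851: V = √(2·1.049e+06·0.04837/(0.03851·110.7·1077)) = 4.701 m/s.
Q = V·A = 4.701·(π/4·0.04837²) = 0.008639 m³/s = 8.639 L/s.

Q ≈ 8.639 L/s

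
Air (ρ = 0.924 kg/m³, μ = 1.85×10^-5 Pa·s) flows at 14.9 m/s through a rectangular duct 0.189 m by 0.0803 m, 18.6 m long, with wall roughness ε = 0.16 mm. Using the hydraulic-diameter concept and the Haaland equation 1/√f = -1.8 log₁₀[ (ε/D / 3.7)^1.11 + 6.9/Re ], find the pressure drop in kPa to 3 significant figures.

Hydraulic diameter D_h = 4A/P = 4·(0.189·0.0803)/(2·(0.189+0.0803)) = 0.06071/0.5386 = 0.1127 m.
Re = ρVD_h/μ = 0.924·14.9·0.1127/1.85e-05 = 8.388e+04.
ε/D_h = 0.00016/0.1127 = 0.00142; Haaland gives 1/√f = -1.8 log₁₀[0.000162+8.23e-05] = 6.503, so f = 0.02364.
ΔP = f(L/D_h)(ρV²/2) = 0.02364·18.6/0.1127·102.6 = 400.2 Pa.
ΔP = 0.400 kPa.

ΔP ≈ 0.400 kPa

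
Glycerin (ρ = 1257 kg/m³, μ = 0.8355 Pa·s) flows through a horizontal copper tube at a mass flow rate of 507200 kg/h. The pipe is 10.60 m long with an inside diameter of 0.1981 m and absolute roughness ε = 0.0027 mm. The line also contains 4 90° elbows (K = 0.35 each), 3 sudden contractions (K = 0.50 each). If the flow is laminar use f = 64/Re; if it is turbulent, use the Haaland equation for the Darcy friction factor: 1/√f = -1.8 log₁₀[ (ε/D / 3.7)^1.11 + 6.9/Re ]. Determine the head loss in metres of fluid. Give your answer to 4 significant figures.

h_f ≈ 4.084 m

ṁ = 507200 kg/h = 507200/3600 = 140.9 kg/s.
A = πD²/4 = π(0.1981)²/4 = 0.03082 m²; mean velocity V = ṁ/(ρA) = 140.9/(1257 · 0.03082) = 3.636 m/s.
Reynolds number Re = ρVD/μ = 1257 · 3.636 · 0.1981 / 0.836 = 1084.
Re < 2300 → laminar flow, so f = 64/Re = 64/1084 = 0.05905 (the turbulent correlation is not needed).
Total minor-loss coefficient ΣK = 4·0.35 + 3·0.5 = 2.9.
ΔP = [f·L/D + ΣK]·(ρV²/2) = [0.05905·10.6/0.1981 + 2.9]·(1257·3.636²/2) = [3.16 + 2.9]·8311 = 5.036e+04 Pa.
Head loss h_f = ΔP/(ρg) = 5.036e+04/(1257·9.81) = 4.084 m.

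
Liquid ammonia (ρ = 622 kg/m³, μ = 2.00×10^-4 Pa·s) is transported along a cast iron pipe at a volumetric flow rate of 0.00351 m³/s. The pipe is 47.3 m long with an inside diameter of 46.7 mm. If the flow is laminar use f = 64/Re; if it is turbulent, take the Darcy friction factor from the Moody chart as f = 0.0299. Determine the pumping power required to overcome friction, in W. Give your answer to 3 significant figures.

Cross-sectional area A = πD²/4 = π(0.0467)²/4 = 0.001713 m²; mean velocity V = Q/A = 0.00351/0.001713 = 2.049 m/s.
Reynolds number Re = ρVD/μ = 622 · 2.049 · 0.0467 / 0.0002 = 2.976e+05.
Re > 4000 → turbulent; use the Moody-chart value f = 0.0299.
Darcy-Weisbach: ΔP = f(L/D)(ρV²/2) = 0.0299·(47.3/0.0467)·(622·2.049²/2) = 0.0299·1013·1306 = 3.955e+04 Pa.
Pumping power P = QΔP = 0.00351·3.955e+04 = 138.8 W = 139 W.

P ≈ 139 W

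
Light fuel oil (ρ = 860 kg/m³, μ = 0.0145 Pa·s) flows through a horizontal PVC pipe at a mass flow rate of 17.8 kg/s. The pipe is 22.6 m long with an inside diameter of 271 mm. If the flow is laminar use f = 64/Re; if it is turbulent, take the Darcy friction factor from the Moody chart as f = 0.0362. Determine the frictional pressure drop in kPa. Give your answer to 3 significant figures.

ΔP ≈ 0.167 kPa

A = πD²/4 = π(0.271)²/4 = 0.05768 m²; mean velocity V = ṁ/(ρA) = 17.8/(860 · 0.05768) = 0.3588 m/s.
Reynolds number Re = ρVD/μ = 860 · 0.3588 · 0.271 / 0.0145 = 5768.
Re > 4000 → turbulent; use the Moody-chart value f = 0.0362.
Darcy-Weisbach: ΔP = f(L/D)(ρV²/2) = 0.0362·(22.6/0.271)·(860·0.3588²/2) = 0.0362·83.39·55.37 = 167.1 Pa.
ΔP = 167.1 Pa = 0.167 kPa.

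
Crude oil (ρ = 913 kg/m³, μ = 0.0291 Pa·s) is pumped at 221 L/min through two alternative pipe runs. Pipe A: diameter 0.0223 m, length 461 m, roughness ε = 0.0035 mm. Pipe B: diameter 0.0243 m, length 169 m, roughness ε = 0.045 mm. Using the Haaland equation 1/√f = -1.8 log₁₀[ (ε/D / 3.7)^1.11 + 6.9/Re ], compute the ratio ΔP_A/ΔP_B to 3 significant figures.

ΔP_A/ΔP_B ≈ 3.89

Pipe A: V = Q/A = 0.003683/0.0003906 = 9.431 m/s; Re = 6598; ε/D = 0.000157; Haaland → f = 0.03488; ΔP_A = f(L/D)(ρV²/2) = 2.927e+07 Pa.
Pipe B: V = Q/A = 0.003683/0.0004638 = 7.942 m/s; Re = 6055; ε/D = 0.00185; Haaland → f = 0.03753; ΔP_B = f(L/D)(ρV²/2) = 7.517e+06 Pa.
ΔP_A/ΔP_B = 2.927e+07/7.517e+06 = 3.89.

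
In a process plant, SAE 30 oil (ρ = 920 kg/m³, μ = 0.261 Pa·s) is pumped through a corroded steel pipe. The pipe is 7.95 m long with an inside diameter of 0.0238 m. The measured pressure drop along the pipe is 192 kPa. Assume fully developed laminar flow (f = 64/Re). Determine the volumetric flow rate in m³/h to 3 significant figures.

Q ≈ 2.62 m³/h

For laminar flow, f = 64/Re with Re = ρVD/μ, so Darcy-Weisbach reduces to ΔP = 32μLV/D². Solving for V: V = ΔP·D²/(32μL) = 1.92e+05·(0.0238)²/(32·0.261·7.95) = 1.638 m/s.
Check: Re = ρVD/μ = 920·1.638·0.0238/0.261 = 137.4 < 2300, so the laminar assumption holds.
Q = V·A = 1.638·(π/4·0.0238²) = 0.0007287 m³/s = 2.62 m³/h.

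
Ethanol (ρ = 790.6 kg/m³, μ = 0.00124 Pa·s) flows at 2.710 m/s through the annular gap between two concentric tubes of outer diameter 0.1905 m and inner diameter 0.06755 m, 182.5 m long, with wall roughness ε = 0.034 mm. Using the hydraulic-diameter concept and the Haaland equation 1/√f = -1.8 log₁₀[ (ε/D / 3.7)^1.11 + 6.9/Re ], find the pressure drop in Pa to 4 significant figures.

Hydraulic diameter D_h = 4A/P = D_o - D_i = 0.1905 - 0.06755 = 0.123 m.
Re = ρVD_h/μ = 790.6·2.71·0.123/0.00124 = 2.124e+05.
ε/D_h = 3.4e-05/0.123 = 0.000277; Haaland gives 1/√f = -1.8 log₁₀[2.63e-05+3.25e-05] = 7.616, so f = 0.01724.
ΔP = f(L/D_h)(ρV²/2) = 0.01724·182.5/0.123·2903 = 7.43e+04 Pa.

ΔP ≈ 74300 Pa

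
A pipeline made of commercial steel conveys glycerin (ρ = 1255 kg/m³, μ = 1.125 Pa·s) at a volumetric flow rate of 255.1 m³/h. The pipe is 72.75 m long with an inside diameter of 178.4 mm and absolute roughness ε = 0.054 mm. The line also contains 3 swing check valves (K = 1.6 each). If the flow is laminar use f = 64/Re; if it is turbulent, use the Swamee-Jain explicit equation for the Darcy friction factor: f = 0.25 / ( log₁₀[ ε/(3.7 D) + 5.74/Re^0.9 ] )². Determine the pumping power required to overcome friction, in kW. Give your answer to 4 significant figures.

Q = 255.1 m³/h = 255.1/3600 = 0.07086 m³/s.
Cross-sectional area A = πD²/4 = π(0.1784)²/4 = 0.025 m²; mean velocity V = Q/A = 0.07086/0.025 = 2.835 m/s.
Reynolds number Re = ρVD/μ = 1255 · 2.835 · 0.1784 / 1.12 = 564.2.
Re < 2300 → laminar flow, so f = 64/Re = 64/564.2 = 0.1134 (the turbulent correlation is not needed).
Total minor-loss coefficient ΣK = 3·1.6 = 4.8.
ΔP = [f·L/D + ΣK]·(ρV²/2) = [0.1134·72.75/0.1784 + 4.8]·(1255·2.835²/2) = [46.26 + 4.8]·5043 = 2.575e+05 Pa.
Pumping power P = QΔP = 0.07086·2.575e+05 = 18246 W = 18.25 kW.

P ≈ 18.25 kW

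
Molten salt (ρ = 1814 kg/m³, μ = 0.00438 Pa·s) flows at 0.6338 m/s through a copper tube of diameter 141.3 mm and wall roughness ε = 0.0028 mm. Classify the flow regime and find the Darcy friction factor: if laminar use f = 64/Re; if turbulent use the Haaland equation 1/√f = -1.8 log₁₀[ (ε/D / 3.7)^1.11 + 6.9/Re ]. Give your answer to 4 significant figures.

f ≈ 0.02222

Re = ρVD/μ = 1814·0.6338·0.1413/0.00438 = 3.709e+04.
Re > 4000 → turbulent. ε/D = 2.8e-06/0.1413 = 1.98e-05; Haaland: 1/√f = -1.8 log₁₀[1.41e-06 + 0.000186] = 6.709, so f = 0.02222.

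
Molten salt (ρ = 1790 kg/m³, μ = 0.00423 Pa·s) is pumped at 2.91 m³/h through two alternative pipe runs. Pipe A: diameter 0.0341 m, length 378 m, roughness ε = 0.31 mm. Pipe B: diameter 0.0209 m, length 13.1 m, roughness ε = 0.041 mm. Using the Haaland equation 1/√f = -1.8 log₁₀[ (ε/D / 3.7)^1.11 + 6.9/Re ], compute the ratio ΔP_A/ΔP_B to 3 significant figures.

ΔP_A/ΔP_B ≈ 3.50

Pipe A: V = Q/A = 0.0008083/0.0009133 = 0.8851 m/s; Re = 1.277e+04; ε/D = 0.00909; Haaland → f = 0.04103; ΔP_A = f(L/D)(ρV²/2) = 3.189e+05 Pa.
Pipe B: V = Q/A = 0.0008083/0.0003431 = 2.356 m/s; Re = 2.084e+04; ε/D = 0.00196; Haaland → f = 0.02922; ΔP_B = f(L/D)(ρV²/2) = 9.1e+04 Pa.
ΔP_A/ΔP_B = 3.189e+05/9.1e+04 = 3.50.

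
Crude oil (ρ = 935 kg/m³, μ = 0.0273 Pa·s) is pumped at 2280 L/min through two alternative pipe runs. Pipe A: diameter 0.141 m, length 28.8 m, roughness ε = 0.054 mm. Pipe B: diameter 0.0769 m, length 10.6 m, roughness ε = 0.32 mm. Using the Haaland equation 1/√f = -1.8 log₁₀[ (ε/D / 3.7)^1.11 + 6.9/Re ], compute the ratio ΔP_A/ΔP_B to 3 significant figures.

ΔP_A/ΔP_B ≈ 0.120

Pipe A: V = Q/A = 0.038/0.01561 = 2.434 m/s; Re = 1.175e+04; ε/D = 0.000383; Haaland → f = 0.03006; ΔP_A = f(L/D)(ρV²/2) = 1.7e+04 Pa.
Pipe B: V = Q/A = 0.038/0.004645 = 8.182 m/s; Re = 2.155e+04; ε/D = 0.00416; Haaland → f = 0.03277; ΔP_B = f(L/D)(ρV²/2) = 1.414e+05 Pa.
ΔP_A/ΔP_B = 1.7e+04/1.414e+05 = 0.120.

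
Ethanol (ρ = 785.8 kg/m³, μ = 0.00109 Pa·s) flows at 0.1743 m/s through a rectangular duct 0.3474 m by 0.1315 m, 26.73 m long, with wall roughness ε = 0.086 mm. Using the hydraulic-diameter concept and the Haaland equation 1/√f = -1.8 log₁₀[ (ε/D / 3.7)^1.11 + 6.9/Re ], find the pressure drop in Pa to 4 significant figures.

Hydraulic diameter D_h = 4A/P = 4·(0.3474·0.1315)/(2·(0.3474+0.1315)) = 0.1827/0.9578 = 0.1908 m.
Re = ρVD_h/μ = 785.8·0.1743·0.1908/0.00109 = 2.397e+04.
ε/D_h = 8.6e-05/0.1908 = 0.000451; Haaland gives 1/√f = -1.8 log₁₀[4.52e-05+0.000288] = 6.26, so f = 0.02552.
ΔP = f(L/D_h)(ρV²/2) = 0.02552·26.73/0.1908·11.94 = 42.68 Pa.

ΔP ≈ 42.68 Pa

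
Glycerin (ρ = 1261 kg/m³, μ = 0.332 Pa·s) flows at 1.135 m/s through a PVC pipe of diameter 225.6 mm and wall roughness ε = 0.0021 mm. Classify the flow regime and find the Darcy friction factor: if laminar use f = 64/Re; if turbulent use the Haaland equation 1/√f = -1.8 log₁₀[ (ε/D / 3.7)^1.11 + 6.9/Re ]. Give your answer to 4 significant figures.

Re = ρVD/μ = 1261·1.135·0.2256/0.332 = 972.6.
Re < 2300 → laminar, so f = 64/Re = 0.06581 (roughness is irrelevant in laminar flow).

f ≈ 0.06581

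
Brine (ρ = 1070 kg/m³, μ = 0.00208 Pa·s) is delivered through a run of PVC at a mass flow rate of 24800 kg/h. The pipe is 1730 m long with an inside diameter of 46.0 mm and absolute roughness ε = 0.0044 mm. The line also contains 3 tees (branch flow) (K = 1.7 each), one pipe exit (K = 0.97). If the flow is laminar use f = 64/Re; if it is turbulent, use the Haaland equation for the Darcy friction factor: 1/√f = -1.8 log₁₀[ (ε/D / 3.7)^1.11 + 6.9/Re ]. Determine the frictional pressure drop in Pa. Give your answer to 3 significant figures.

ṁ = 24800 kg/h = 24800/3600 = 6.889 kg/s.
A = πD²/4 = π(0.046)²/4 = 0.001662 m²; mean velocity V = ṁ/(ρA) = 6.889/(1070 · 0.001662) = 3.874 m/s.
Reynolds number Re = ρVD/μ = 1070 · 3.874 · 0.046 / 0.00208 = 9.167e+04.
Re > 4000 → turbulent. Relative roughness ε/D = 4.4e-06/0.046 = 9.57e-05. Haaland: 1/√f = -1.8 log₁₀[(9.57e-05/3.7)^1.11 + 6.9/9.167e+04] = -1.8 log₁₀[8.09e-06 + 7.53e-05] = 7.342, so f = 0.01855.
Total minor-loss coefficient ΣK = 3·1.7 + 1·0.97 = 6.07.
ΔP = [f·L/D + ΣK]·(ρV²/2) = [0.01855·1730/0.046 + 6.07]·(1070·3.874²/2) = [697.6 + 6.07]·8029 = 5.65e+06 Pa.

ΔP ≈ 5.65×10^6 Pa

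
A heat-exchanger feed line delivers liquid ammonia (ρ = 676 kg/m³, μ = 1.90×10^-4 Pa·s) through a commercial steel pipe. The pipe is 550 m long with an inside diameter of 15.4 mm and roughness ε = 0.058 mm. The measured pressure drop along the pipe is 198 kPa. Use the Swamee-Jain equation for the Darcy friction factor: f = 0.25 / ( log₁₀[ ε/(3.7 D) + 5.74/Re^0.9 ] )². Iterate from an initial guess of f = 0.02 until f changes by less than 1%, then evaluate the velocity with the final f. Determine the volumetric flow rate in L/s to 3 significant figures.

Q ≈ 0.136 L/s

Rearranging Darcy-Weisbach: V = √(2·ΔP·D/(f·L·ρ)). With ε/D = 5.8e-05/0.0154 = 0.00377, iterate starting from f = 0.02:
  f = 0.02 → V = √(2·1.98e+05·0.0154/(0.02·550·676)) = 0.9056 m/s; Re = ρVD/μ = 4.962e+04; f → 0.03042
  f = 0.03042 → V = 0.7343 m/s; Re = 4.023e+04; f → 0.03089
  f = 0.03089 → V = 0.7287 m/s; Re = 3.992e+04; f → 0.03091
Converged (Δf/f < 1%). With the final f = 0.03091: V = √(2·1.98e+05·0.0154/(0.03091·550·676)) = 0.7284 m/s.
Q = V·A = 0.7284·(π/4·0.0154²) = 0.0001357 m³/s = 0.136 L/s.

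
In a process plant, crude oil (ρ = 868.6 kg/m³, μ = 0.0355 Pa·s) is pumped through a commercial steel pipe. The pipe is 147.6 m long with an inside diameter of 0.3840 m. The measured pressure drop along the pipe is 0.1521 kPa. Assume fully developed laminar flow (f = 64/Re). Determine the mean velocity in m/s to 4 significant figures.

V ≈ 0.1338 m/s

For laminar flow, f = 64/Re with Re = ρVD/μ, so Darcy-Weisbach reduces to ΔP = 32μLV/D². Solving for V: V = ΔP·D²/(32μL) = 152.1·(0.384)²/(32·0.0355·147.6) = 0.1338 m/s.
Check: Re = ρVD/μ = 868.6·0.1338·0.384/0.0355 = 1257 < 2300, so the laminar assumption holds.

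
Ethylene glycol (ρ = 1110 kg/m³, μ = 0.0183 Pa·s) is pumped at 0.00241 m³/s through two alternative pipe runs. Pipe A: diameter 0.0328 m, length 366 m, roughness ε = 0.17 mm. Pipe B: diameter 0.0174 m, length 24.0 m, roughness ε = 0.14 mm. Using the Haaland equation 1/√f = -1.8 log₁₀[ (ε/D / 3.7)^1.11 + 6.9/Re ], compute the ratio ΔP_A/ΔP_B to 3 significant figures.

ΔP_A/ΔP_B ≈ 0.657

Pipe A: V = Q/A = 0.00241/0.000845 = 2.852 m/s; Re = 5674; ε/D = 0.00518; Haaland → f = 0.04165; ΔP_A = f(L/D)(ρV²/2) = 2.098e+06 Pa.
Pipe B: V = Q/A = 0.00241/0.0002378 = 10.14 m/s; Re = 1.07e+04; ε/D = 0.00805; Haaland → f = 0.04063; ΔP_B = f(L/D)(ρV²/2) = 3.195e+06 Pa.
ΔP_A/ΔP_B = 2.098e+06/3.195e+06 = 0.657.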